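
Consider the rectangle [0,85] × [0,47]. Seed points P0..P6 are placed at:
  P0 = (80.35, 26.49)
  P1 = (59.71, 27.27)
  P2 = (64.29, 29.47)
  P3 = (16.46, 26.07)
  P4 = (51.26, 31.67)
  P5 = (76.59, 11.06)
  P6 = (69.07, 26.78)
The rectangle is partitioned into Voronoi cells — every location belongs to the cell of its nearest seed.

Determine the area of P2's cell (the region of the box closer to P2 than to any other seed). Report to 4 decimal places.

1. box [0,85]×[0,47]: [(0, 0) (85, 0) (85, 47) (0, 47)]
2. ⊥bis P2·P0 via (72.32,27.98): [(0, 0) (67.1282, 0) (75.8492, 47) (0, 47)]  |A|=3359.9697
3. ⊥bis P2·P1 via (62,28.37): [(69.4965, 12.7636) (75.8492, 47) (53.0511, 47)]  |A|=390.2634
4. ⊥bis P2·P3 via (40.375,27.77): [(69.4965, 12.7636) (75.8492, 47) (53.0511, 47)]  |A|=390.2634
5. ⊥bis P2·P4 via (57.775,30.57): [(58.599, 35.4503) (69.4965, 12.7636) (75.8492, 47) (60.5491, 47)]  |A|=346.9637
6. ⊥bis P2·P5 via (70.44,20.265): [(58.599, 35.4503) (66.9979, 17.9653) (70.9519, 20.607) (75.8492, 47) (60.5491, 47)]  |A|=333.3796
7. ⊥bis P2·P6 via (66.68,28.125): [(58.599, 35.4503) (64.2186, 23.7512) (75.1345, 43.1483) (75.8492, 47) (60.5491, 47)]  |A|=235.8054
8. canonical 5-gon: [(58.599, 35.4503) (64.2186, 23.7512) (75.1345, 43.1483) (75.8492, 47) (60.5491, 47)]
9. shoelace: 235.8054

Area of P2's cell: 235.8054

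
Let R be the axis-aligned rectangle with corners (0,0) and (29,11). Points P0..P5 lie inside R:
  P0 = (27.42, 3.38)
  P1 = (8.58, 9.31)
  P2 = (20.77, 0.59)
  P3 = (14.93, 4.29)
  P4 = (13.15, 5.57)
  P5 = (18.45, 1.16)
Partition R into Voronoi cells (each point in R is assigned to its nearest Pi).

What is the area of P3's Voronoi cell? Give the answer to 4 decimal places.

1. box [0,29]×[0,11]: [(0, 0) (29, 0) (29, 11) (0, 11)]
2. ⊥bis P3·P0 via (21.175,3.835): [(0, 0) (20.8956, 0) (21.697, 11) (0, 11)]  |A|=234.2594
3. ⊥bis P3·P1 via (11.755,6.8): [(6.3793, 0) (20.8956, 0) (21.697, 11) (15.0753, 11)]  |A|=116.2593
4. ⊥bis P3·P2 via (17.85,2.44): [(6.3793, 0) (16.3041, 0) (21.4922, 8.1888) (21.697, 11) (15.0753, 11)]  |A|=97.46
5. ⊥bis P3·P4 via (14.04,4.93): [(10.4948, 0) (16.3041, 0) (21.4922, 8.1888) (21.697, 11) (18.4049, 11)]  |A|=56.5113
6. ⊥bis P3·P5 via (16.69,2.725): [(10.4948, 0) (14.2669, 0) (21.3529, 7.9689) (21.4922, 8.1888) (21.697, 11) (18.4049, 11)]  |A|=48.3942
7. canonical 6-gon: [(10.4948, 0) (14.2669, 0) (21.3529, 7.9689) (21.4922, 8.1888) (21.697, 11) (18.4049, 11)]
8. shoelace: 48.3942

Area of P3's cell: 48.3942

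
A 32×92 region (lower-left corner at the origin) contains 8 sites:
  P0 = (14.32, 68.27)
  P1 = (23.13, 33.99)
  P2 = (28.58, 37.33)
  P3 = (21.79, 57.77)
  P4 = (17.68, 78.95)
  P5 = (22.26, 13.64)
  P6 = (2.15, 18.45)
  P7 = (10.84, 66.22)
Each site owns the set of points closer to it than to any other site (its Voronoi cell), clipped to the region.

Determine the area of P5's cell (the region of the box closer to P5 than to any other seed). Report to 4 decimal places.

1. box [0,32]×[0,92]: [(0, 0) (32, 0) (32, 92) (0, 92)]
2. ⊥bis P5·P0 via (18.29,40.955): [(0, 38.2967) (0, 0) (32, 0) (32, 42.9476)]  |A|=1299.9094
3. ⊥bis P5·P1 via (22.695,23.815): [(0, 24.7853) (0, 0) (32, 0) (32, 23.4172)]  |A|=771.2392
4. ⊥bis P5·P2 via (25.42,25.485): [(0, 24.7853) (0, 0) (32, 0) (32, 23.4172)]  |A|=771.2392
5. ⊥bis P5·P3 via (22.025,35.705): [(0, 24.7853) (0, 0) (32, 0) (32, 23.4172)]  |A|=771.2392
6. ⊥bis P5·P4 via (19.97,46.295): [(0, 24.7853) (0, 0) (32, 0) (32, 23.4172)]  |A|=771.2392
7. ⊥bis P5·P6 via (12.205,16.045): [(14.1508, 24.1803) (8.3673, 0) (32, 0) (32, 23.4172)]  |A|=494.7115
8. ⊥bis P5·P7 via (16.55,39.93): [(14.1508, 24.1803) (8.3673, 0) (32, 0) (32, 23.4172)]  |A|=494.7115
9. canonical 4-gon: [(14.1508, 24.1803) (8.3673, 0) (32, 0) (32, 23.4172)]
10. shoelace: 494.7115

Area of P5's cell: 494.7115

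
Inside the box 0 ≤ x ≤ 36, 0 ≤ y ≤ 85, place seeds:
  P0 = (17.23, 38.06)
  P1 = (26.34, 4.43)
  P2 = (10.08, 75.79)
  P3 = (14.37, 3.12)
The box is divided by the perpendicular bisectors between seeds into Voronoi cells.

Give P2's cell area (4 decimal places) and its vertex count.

1. box [0,36]×[0,85]: [(0, 0) (36, 0) (36, 85) (0, 85)]
2. ⊥bis P2·P0 via (13.655,56.925): [(0, 54.3373) (36, 61.1595) (36, 85) (0, 85)]  |A|=981.0577
3. ⊥bis P2·P1 via (18.21,40.11): [(0, 54.3373) (36, 61.1595) (36, 85) (0, 85)]  |A|=981.0577
4. ⊥bis P2·P3 via (12.225,39.455): [(0, 54.3373) (36, 61.1595) (36, 85) (0, 85)]  |A|=981.0577
5. canonical 4-gon: [(0, 54.3373) (36, 61.1595) (36, 85) (0, 85)]
6. shoelace: 981.0577

Area of P2's cell: 981.0577 (4 vertices)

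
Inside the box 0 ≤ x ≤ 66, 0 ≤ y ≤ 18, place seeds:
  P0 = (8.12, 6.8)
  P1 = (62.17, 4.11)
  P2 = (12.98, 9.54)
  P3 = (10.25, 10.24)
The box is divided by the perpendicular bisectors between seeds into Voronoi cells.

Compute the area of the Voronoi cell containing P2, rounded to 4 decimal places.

Area of P2's cell: 453.1963

1. box [0,66]×[0,18]: [(0, 0) (66, 0) (66, 18) (0, 18)]
2. ⊥bis P2·P0 via (10.55,8.17): [(15.1561, 0) (66, 0) (66, 18) (5.008, 18)]  |A|=1006.523
3. ⊥bis P2·P1 via (37.575,6.825): [(15.1561, 0) (36.8216, 0) (38.8086, 18) (5.008, 18)]  |A|=499.1947
4. ⊥bis P2·P3 via (11.615,9.89): [(10.9789, 7.4092) (15.1561, 0) (36.8216, 0) (38.8086, 18) (13.6945, 18)]  |A|=453.1963
5. canonical 5-gon: [(10.9789, 7.4092) (15.1561, 0) (36.8216, 0) (38.8086, 18) (13.6945, 18)]
6. shoelace: 453.1963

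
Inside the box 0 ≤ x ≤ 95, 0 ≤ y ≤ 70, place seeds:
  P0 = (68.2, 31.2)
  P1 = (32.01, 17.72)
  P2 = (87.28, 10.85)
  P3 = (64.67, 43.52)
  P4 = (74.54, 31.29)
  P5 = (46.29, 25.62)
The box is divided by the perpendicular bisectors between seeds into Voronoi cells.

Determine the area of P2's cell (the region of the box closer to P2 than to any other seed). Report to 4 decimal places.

Area of P2's cell: 635.2226

1. box [0,95]×[0,70]: [(0, 0) (95, 0) (95, 70) (0, 70)]
2. ⊥bis P2·P0 via (77.74,21.025): [(55.3155, 0) (95, 0) (95, 37.2078)]  |A|=738.2866
3. ⊥bis P2·P1 via (59.645,14.285): [(58.2063, 2.7103) (57.8694, 0) (95, 0) (95, 37.2078)]  |A|=734.8257
4. ⊥bis P2·P3 via (75.975,27.185): [(58.2063, 2.7103) (57.8694, 0) (95, 0) (95, 37.2078)]  |A|=734.8257
5. ⊥bis P2·P4 via (80.91,21.07): [(71.5968, 15.2652) (58.2063, 2.7103) (57.8694, 0) (95, 0) (95, 29.8521)]  |A|=648.7522
6. ⊥bis P2·P5 via (66.785,18.235): [(71.5968, 15.2652) (62.7138, 6.9366) (60.2143, 0) (95, 0) (95, 29.8521)]  |A|=635.2226
7. canonical 5-gon: [(71.5968, 15.2652) (62.7138, 6.9366) (60.2143, 0) (95, 0) (95, 29.8521)]
8. shoelace: 635.2226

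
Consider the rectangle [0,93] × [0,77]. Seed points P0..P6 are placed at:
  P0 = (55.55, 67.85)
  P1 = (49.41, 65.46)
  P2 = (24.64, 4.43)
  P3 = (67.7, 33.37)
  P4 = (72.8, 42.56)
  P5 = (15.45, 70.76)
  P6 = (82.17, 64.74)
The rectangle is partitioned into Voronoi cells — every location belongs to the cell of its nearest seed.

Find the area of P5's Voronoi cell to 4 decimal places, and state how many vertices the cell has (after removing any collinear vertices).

1. box [0,93]×[0,77]: [(0, 0) (93, 0) (93, 77) (0, 77)]
2. ⊥bis P5·P0 via (35.5,69.305): [(0, 0) (30.4706, 0) (36.0584, 77) (0, 77)]  |A|=2561.3684
3. ⊥bis P5·P1 via (32.43,68.11): [(0, 0) (21.8003, 0) (33.8174, 77) (0, 77)]  |A|=2141.2843
4. ⊥bis P5·P2 via (20.045,37.595): [(0, 34.8178) (27.8361, 38.6745) (33.8174, 77) (0, 77)]  |A|=1235.1303
5. ⊥bis P5·P3 via (41.575,52.065): [(0, 34.8178) (27.8361, 38.6745) (33.8174, 77) (0, 77)]  |A|=1235.1303
6. ⊥bis P5·P4 via (44.125,56.66): [(0, 34.8178) (27.8361, 38.6745) (33.8174, 77) (0, 77)]  |A|=1235.1303
7. ⊥bis P5·P6 via (48.81,67.75): [(0, 34.8178) (27.8361, 38.6745) (33.8174, 77) (0, 77)]  |A|=1235.1303
8. canonical 4-gon: [(0, 34.8178) (27.8361, 38.6745) (33.8174, 77) (0, 77)]
9. shoelace: 1235.1303

Area of P5's cell: 1235.1303 (4 vertices)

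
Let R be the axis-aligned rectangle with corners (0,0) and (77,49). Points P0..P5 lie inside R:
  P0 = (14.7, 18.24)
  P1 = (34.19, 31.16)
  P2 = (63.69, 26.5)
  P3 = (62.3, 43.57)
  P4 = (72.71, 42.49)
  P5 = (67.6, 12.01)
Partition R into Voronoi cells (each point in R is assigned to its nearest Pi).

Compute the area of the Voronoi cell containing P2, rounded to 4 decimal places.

Area of P2's cell: 443.1003

1. box [0,77]×[0,49]: [(0, 0) (77, 0) (77, 49) (0, 49)]
2. ⊥bis P2·P0 via (39.195,22.37): [(42.9667, 0) (77, 0) (77, 49) (34.705, 49)]  |A|=1870.0424
3. ⊥bis P2·P1 via (48.94,28.83): [(44.3858, 0) (77, 0) (77, 49) (52.1262, 49)]  |A|=1408.4557
4. ⊥bis P2·P3 via (62.995,35.035): [(49.7498, 33.9565) (44.3858, 0) (77, 0) (77, 36.1754)]  |A|=1046.6242
5. ⊥bis P2·P4 via (68.2,34.495): [(66.7069, 35.3373) (49.7498, 33.9565) (44.3858, 0) (77, 0) (77, 29.5309)]  |A|=1012.4279
6. ⊥bis P2·P5 via (65.645,19.255): [(66.7069, 35.3373) (49.7498, 33.9565) (46.6164, 14.1203) (77, 22.319) (77, 29.5309)]  |A|=443.1003
7. canonical 5-gon: [(66.7069, 35.3373) (49.7498, 33.9565) (46.6164, 14.1203) (77, 22.319) (77, 29.5309)]
8. shoelace: 443.1003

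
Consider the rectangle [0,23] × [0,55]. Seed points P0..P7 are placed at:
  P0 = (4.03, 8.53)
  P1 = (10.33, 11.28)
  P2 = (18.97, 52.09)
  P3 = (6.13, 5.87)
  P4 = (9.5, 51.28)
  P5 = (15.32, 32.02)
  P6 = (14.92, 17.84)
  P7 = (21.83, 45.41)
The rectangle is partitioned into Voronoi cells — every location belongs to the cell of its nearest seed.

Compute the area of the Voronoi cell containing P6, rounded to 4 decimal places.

Area of P6's cell: 221.9408

1. box [0,23]×[0,55]: [(0, 0) (23, 0) (23, 55) (0, 55)]
2. ⊥bis P6·P0 via (9.475,13.185): [(0, 24.268) (20.747, 0) (23, 0) (23, 55) (0, 55)]  |A|=1013.2556
3. ⊥bis P6·P1 via (12.625,14.56): [(0, 24.268) (1.8603, 22.092) (23, 7.3007) (23, 55) (0, 55)]  |A|=911.2021
4. ⊥bis P6·P2 via (16.945,34.965): [(0, 36.9687) (0, 24.268) (1.8603, 22.092) (23, 7.3007) (23, 34.249)]  |A|=465.2059
5. ⊥bis P6·P3 via (10.525,11.855): [(0, 36.9687) (0, 24.268) (1.8603, 22.092) (23, 7.3007) (23, 34.249)]  |A|=465.2059
6. ⊥bis P6·P4 via (12.21,34.56): [(15.652, 35.1179) (0, 32.581) (0, 24.268) (1.8603, 22.092) (23, 7.3007) (23, 34.249)]  |A|=430.8675
7. ⊥bis P6·P5 via (15.12,24.93): [(0, 25.3565) (0, 24.268) (1.8603, 22.092) (23, 7.3007) (23, 24.7077)]  |A|=221.9408
8. ⊥bis P6·P7 via (18.375,31.625): [(0, 25.3565) (0, 24.268) (1.8603, 22.092) (23, 7.3007) (23, 24.7077)]  |A|=221.9408
9. canonical 5-gon: [(0, 25.3565) (0, 24.268) (1.8603, 22.092) (23, 7.3007) (23, 24.7077)]
10. shoelace: 221.9408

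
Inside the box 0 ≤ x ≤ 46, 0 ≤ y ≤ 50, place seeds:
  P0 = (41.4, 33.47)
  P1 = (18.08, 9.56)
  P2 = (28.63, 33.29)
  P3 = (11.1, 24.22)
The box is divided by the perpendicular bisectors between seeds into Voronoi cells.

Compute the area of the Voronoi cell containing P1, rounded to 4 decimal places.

1. box [0,46]×[0,50]: [(0, 0) (46, 0) (46, 50) (0, 50)]
2. ⊥bis P1·P0 via (29.74,21.515): [(0, 0) (46, 0) (46, 5.6562) (0.5343, 50) (0, 50)]  |A|=1291.9403
3. ⊥bis P1·P2 via (23.355,21.425): [(0, 31.8083) (0, 0) (46, 0) (46, 5.6562) (35.2581, 16.1331)]  |A|=962.1895
4. ⊥bis P1·P3 via (14.59,16.89): [(23.7479, 21.2503) (0, 9.9433) (0, 0) (46, 0) (46, 5.6562) (35.2581, 16.1331)]  |A|=702.566
5. canonical 6-gon: [(23.7479, 21.2503) (0, 9.9433) (0, 0) (46, 0) (46, 5.6562) (35.2581, 16.1331)]
6. shoelace: 702.566

Area of P1's cell: 702.5660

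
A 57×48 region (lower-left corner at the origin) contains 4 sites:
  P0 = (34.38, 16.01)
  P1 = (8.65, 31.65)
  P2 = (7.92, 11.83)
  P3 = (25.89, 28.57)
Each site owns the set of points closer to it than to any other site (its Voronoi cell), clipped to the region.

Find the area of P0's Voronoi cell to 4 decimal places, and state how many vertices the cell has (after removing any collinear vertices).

1. box [0,57]×[0,48]: [(0, 0) (57, 0) (57, 48) (0, 48)]
2. ⊥bis P0·P1 via (21.515,23.83): [(7.0299, 0) (57, 0) (57, 48) (36.2068, 48)]  |A|=1698.3199
3. ⊥bis P0·P2 via (21.15,13.92): [(19.9827, 21.3092) (23.349, 0) (57, 0) (57, 48) (36.2068, 48)]  |A|=1524.447
4. ⊥bis P0·P3 via (30.135,22.29): [(20.8222, 15.995) (23.349, 0) (57, 0) (57, 40.4495)]  |A|=1000.8109
5. canonical 4-gon: [(20.8222, 15.995) (23.349, 0) (57, 0) (57, 40.4495)]
6. shoelace: 1000.8109

Area of P0's cell: 1000.8109 (4 vertices)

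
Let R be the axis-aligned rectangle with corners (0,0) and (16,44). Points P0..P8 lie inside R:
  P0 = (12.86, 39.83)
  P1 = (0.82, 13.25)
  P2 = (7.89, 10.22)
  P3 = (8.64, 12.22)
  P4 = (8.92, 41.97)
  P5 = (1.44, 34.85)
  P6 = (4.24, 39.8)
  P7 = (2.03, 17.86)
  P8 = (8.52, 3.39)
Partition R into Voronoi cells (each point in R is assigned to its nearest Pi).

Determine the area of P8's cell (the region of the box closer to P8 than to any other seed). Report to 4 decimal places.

Area of P8's cell: 107.2046

1. box [0,16]×[0,44]: [(0, 0) (16, 0) (16, 44) (0, 44)]
2. ⊥bis P8·P0 via (10.69,21.61): [(0, 22.8832) (0, 0) (16, 0) (16, 20.9776)]  |A|=350.8861
3. ⊥bis P8·P1 via (4.67,8.32): [(0, 4.673) (0, 0) (16, 0) (16, 17.168)]  |A|=174.7281
4. ⊥bis P8·P2 via (8.205,6.805): [(1.9967, 6.2323) (0, 4.673) (0, 0) (16, 0) (16, 7.524)]  |A|=107.2046
5. ⊥bis P8·P3 via (8.58,7.805): [(1.9967, 6.2323) (0, 4.673) (0, 0) (16, 0) (16, 7.524)]  |A|=107.2046
6. ⊥bis P8·P4 via (8.72,22.68): [(1.9967, 6.2323) (0, 4.673) (0, 0) (16, 0) (16, 7.524)]  |A|=107.2046
7. ⊥bis P8·P5 via (4.98,19.12): [(1.9967, 6.2323) (0, 4.673) (0, 0) (16, 0) (16, 7.524)]  |A|=107.2046
8. ⊥bis P8·P6 via (6.38,21.595): [(1.9967, 6.2323) (0, 4.673) (0, 0) (16, 0) (16, 7.524)]  |A|=107.2046
9. ⊥bis P8·P7 via (5.275,10.625): [(1.9967, 6.2323) (0, 4.673) (0, 0) (16, 0) (16, 7.524)]  |A|=107.2046
10. canonical 5-gon: [(1.9967, 6.2323) (0, 4.673) (0, 0) (16, 0) (16, 7.524)]
11. shoelace: 107.2046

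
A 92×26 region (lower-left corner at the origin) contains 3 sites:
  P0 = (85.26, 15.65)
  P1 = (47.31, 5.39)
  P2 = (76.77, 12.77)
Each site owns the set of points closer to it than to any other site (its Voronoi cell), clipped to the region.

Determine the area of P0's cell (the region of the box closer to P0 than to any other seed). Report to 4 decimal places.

1. box [0,92]×[0,26]: [(0, 0) (92, 0) (92, 26) (0, 26)]
2. ⊥bis P0·P1 via (66.285,10.52): [(69.1291, 0) (92, 0) (92, 26) (62.0999, 26)]  |A|=686.0225
3. ⊥bis P0·P2 via (81.015,14.21): [(85.8354, 0) (92, 0) (92, 26) (77.0156, 26)]  |A|=274.9381
4. canonical 4-gon: [(85.8354, 0) (92, 0) (92, 26) (77.0156, 26)]
5. shoelace: 274.9381

Area of P0's cell: 274.9381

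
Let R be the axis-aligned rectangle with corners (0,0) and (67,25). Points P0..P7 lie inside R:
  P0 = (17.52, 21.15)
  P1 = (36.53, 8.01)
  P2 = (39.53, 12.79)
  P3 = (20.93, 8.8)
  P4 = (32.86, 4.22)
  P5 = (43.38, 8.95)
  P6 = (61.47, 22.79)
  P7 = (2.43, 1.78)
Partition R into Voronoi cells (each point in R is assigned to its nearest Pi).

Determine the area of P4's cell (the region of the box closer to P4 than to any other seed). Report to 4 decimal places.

1. box [0,67]×[0,25]: [(0, 0) (67, 0) (67, 25) (0, 25)]
2. ⊥bis P4·P0 via (25.19,12.685): [(11.1902, 0) (67, 0) (67, 25) (38.7815, 25)]  |A|=1050.3544
3. ⊥bis P4·P1 via (34.695,6.115): [(26.5953, 13.9583) (11.1902, 0) (41.0099, 0)]  |A|=208.1163
4. ⊥bis P4·P2 via (36.195,8.505): [(26.5953, 13.9583) (11.1902, 0) (41.0099, 0)]  |A|=208.1163
5. ⊥bis P4·P3 via (26.895,6.51): [(28.8983, 11.7282) (24.3958, 0) (41.0099, 0)]  |A|=97.427
6. ⊥bis P4·P5 via (38.12,6.585): [(28.8983, 11.7282) (24.3958, 0) (41.0099, 0)]  |A|=97.427
7. ⊥bis P4·P6 via (47.165,13.505): [(28.8983, 11.7282) (24.3958, 0) (41.0099, 0)]  |A|=97.427
8. ⊥bis P4·P7 via (17.645,3): [(28.8983, 11.7282) (24.3958, 0) (41.0099, 0)]  |A|=97.427
9. canonical 3-gon: [(28.8983, 11.7282) (24.3958, 0) (41.0099, 0)]
10. shoelace: 97.427

Area of P4's cell: 97.4270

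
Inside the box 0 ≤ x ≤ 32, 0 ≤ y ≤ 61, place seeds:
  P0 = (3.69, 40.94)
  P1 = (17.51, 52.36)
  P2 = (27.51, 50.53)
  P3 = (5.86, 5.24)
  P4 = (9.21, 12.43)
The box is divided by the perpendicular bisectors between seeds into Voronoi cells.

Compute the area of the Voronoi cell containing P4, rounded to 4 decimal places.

Area of P4's cell: 716.1865

1. box [0,32]×[0,61]: [(0, 0) (32, 0) (32, 61) (0, 61)]
2. ⊥bis P4·P0 via (6.45,26.685): [(0, 25.4362) (0, 0) (32, 0) (32, 31.6319)]  |A|=913.0891
3. ⊥bis P4·P1 via (13.36,32.395): [(24.25, 30.1314) (0, 25.4362) (0, 0) (32, 0) (32, 28.5204)]  |A|=901.0321
4. ⊥bis P4·P2 via (18.36,31.48): [(22.0533, 29.7061) (0, 25.4362) (0, 0) (32, 0) (32, 24.9285)]  |A|=879.7508
5. ⊥bis P4·P3 via (7.535,8.835): [(22.0533, 29.7061) (0, 25.4362) (0, 12.3457) (26.4973, 0) (32, 0) (32, 24.9285)]  |A|=716.1865
6. canonical 6-gon: [(22.0533, 29.7061) (0, 25.4362) (0, 12.3457) (26.4973, 0) (32, 0) (32, 24.9285)]
7. shoelace: 716.1865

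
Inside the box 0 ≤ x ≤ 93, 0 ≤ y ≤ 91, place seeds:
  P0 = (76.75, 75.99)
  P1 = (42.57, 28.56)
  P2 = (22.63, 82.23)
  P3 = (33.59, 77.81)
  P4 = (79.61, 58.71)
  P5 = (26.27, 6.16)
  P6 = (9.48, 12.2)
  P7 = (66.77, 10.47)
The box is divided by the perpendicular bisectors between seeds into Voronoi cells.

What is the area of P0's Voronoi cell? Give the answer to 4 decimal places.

1. box [0,93]×[0,91]: [(0, 0) (93, 0) (93, 91) (0, 91)]
2. ⊥bis P0·P1 via (59.66,52.275): [(93, 28.2488) (93, 91) (5.9231, 91)]  |A|=2732.0882
3. ⊥bis P0·P2 via (49.69,79.11): [(47.5982, 60.9673) (93, 28.2488) (93, 91) (51.0609, 91)]  |A|=2054.2824
4. ⊥bis P0·P3 via (55.17,76.9): [(54.2946, 56.1415) (93, 28.2488) (93, 91) (55.7646, 91)]  |A|=1863.3888
5. ⊥bis P0·P4 via (78.18,67.35): [(54.6027, 63.4477) (93, 69.8028) (93, 91) (55.7646, 91)]  |A|=919.9163
6. ⊥bis P0·P5 via (51.51,41.075): [(54.6027, 63.4477) (93, 69.8028) (93, 91) (55.7646, 91)]  |A|=919.9163
7. ⊥bis P0·P6 via (43.115,44.095): [(54.6027, 63.4477) (93, 69.8028) (93, 91) (55.7646, 91)]  |A|=919.9163
8. ⊥bis P0·P7 via (71.76,43.23): [(54.6027, 63.4477) (93, 69.8028) (93, 91) (55.7646, 91)]  |A|=919.9163
9. canonical 4-gon: [(54.6027, 63.4477) (93, 69.8028) (93, 91) (55.7646, 91)]
10. shoelace: 919.9163

Area of P0's cell: 919.9163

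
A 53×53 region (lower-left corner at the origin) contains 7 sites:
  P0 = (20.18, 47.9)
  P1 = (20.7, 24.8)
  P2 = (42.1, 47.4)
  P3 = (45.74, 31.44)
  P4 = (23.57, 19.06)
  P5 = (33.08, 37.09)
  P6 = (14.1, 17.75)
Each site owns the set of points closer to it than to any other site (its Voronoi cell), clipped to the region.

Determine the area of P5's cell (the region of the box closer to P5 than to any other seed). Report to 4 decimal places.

1. box [0,53]×[0,53]: [(0, 0) (53, 0) (53, 53) (0, 53)]
2. ⊥bis P5·P0 via (26.63,42.495): [(0, 10.7164) (0, 0) (53, 0) (53, 53) (35.433, 53)]  |A|=2059.8815
3. ⊥bis P5·P1 via (26.89,30.945): [(21.5006, 36.3739) (53, 4.6438) (53, 53) (35.433, 53)]  |A|=907.6312
4. ⊥bis P5·P2 via (37.59,42.245): [(31.1453, 47.8833) (21.5006, 36.3739) (53, 4.6438) (53, 28.7631)]  |A|=597.8443
5. ⊥bis P5·P3 via (39.41,34.265): [(41.4602, 38.859) (31.1453, 47.8833) (21.5006, 36.3739) (34.505, 23.2743)]  |A|=249.7686
6. ⊥bis P5·P4 via (28.325,28.075): [(35.0617, 24.5217) (41.4602, 38.859) (31.1453, 47.8833) (21.5006, 36.3739) (31.2935, 26.5093)]  |A|=246.8651
7. ⊥bis P5·P6 via (23.59,27.42): [(35.0617, 24.5217) (41.4602, 38.859) (31.1453, 47.8833) (21.5006, 36.3739) (31.2935, 26.5093)]  |A|=246.8651
8. canonical 5-gon: [(35.0617, 24.5217) (41.4602, 38.859) (31.1453, 47.8833) (21.5006, 36.3739) (31.2935, 26.5093)]
9. shoelace: 246.8651

Area of P5's cell: 246.8651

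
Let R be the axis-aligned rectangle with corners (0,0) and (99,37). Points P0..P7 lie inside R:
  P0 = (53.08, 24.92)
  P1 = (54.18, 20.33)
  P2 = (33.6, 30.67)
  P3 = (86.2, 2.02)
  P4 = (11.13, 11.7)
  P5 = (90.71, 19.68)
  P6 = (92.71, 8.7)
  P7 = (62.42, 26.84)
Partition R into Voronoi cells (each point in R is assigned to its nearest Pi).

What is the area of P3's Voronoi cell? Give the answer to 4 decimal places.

Area of P3's cell: 272.1549

1. box [0,99]×[0,37]: [(0, 0) (99, 0) (99, 37) (0, 37)]
2. ⊥bis P3·P0 via (69.64,13.47): [(60.3265, 0) (99, 0) (99, 37) (85.9092, 37)]  |A|=957.6389
3. ⊥bis P3·P1 via (70.19,11.175): [(80.407, 29.0421) (63.7998, 0) (99, 0) (99, 37) (85.9092, 37)]  |A|=907.2029
4. ⊥bis P3·P2 via (59.9,16.345): [(80.407, 29.0421) (63.7998, 0) (99, 0) (99, 37) (85.9092, 37)]  |A|=907.2029
5. ⊥bis P3·P4 via (48.665,6.86): [(80.407, 29.0421) (63.7998, 0) (99, 0) (99, 37) (85.9092, 37)]  |A|=907.2029
6. ⊥bis P3·P5 via (88.455,10.85): [(72.3553, 14.9615) (63.7998, 0) (99, 0) (99, 8.157)]  |A|=371.9955
7. ⊥bis P3·P6 via (89.455,5.36): [(82.1763, 12.4534) (72.3553, 14.9615) (63.7998, 0) (94.955, 0)]  |A|=278.1927
8. ⊥bis P3·P7 via (74.31,14.43): [(82.1763, 12.4534) (74.3367, 14.4555) (69.3143, 9.6437) (63.7998, 0) (94.955, 0)]  |A|=272.1549
9. canonical 5-gon: [(82.1763, 12.4534) (74.3367, 14.4555) (69.3143, 9.6437) (63.7998, 0) (94.955, 0)]
10. shoelace: 272.1549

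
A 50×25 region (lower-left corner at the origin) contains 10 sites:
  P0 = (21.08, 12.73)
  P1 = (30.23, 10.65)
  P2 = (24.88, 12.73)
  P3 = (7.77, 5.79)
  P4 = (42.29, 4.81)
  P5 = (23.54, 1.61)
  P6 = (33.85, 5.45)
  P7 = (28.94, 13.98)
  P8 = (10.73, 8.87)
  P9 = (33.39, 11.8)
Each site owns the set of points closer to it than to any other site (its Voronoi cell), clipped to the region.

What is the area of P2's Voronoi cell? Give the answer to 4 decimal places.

Area of P2's cell: 48.6086

1. box [0,50]×[0,25]: [(0, 0) (50, 0) (50, 25) (0, 25)]
2. ⊥bis P2·P0 via (22.98,12.73): [(22.98, 0) (50, 0) (50, 25) (22.98, 25)]  |A|=675.5
3. ⊥bis P2·P1 via (27.555,11.69): [(22.98, 0) (23.0101, 0) (32.7297, 25) (22.98, 25)]  |A|=122.2479
4. ⊥bis P2·P3 via (16.325,9.26): [(22.98, 0) (23.0101, 0) (32.7297, 25) (22.98, 25)]  |A|=122.2479
5. ⊥bis P2·P4 via (33.585,8.77): [(22.98, 0) (23.0101, 0) (32.7297, 25) (22.98, 25)]  |A|=122.2479
6. ⊥bis P2·P5 via (24.21,7.17): [(22.98, 7.3182) (25.7266, 6.9872) (32.7297, 25) (22.98, 25)]  |A|=112.0925
7. ⊥bis P2·P6 via (29.365,9.09): [(22.98, 7.3182) (25.7266, 6.9872) (32.7297, 25) (22.98, 25)]  |A|=112.0925
8. ⊥bis P2·P7 via (26.91,13.355): [(22.98, 7.3182) (25.7266, 6.9872) (27.4811, 11.5) (23.3247, 25) (22.98, 25)]  |A|=48.6086
9. ⊥bis P2·P8 via (17.805,10.8): [(22.98, 7.3182) (25.7266, 6.9872) (27.4811, 11.5) (23.3247, 25) (22.98, 25)]  |A|=48.6086
10. ⊥bis P2·P9 via (29.135,12.265): [(22.98, 7.3182) (25.7266, 6.9872) (27.4811, 11.5) (23.3247, 25) (22.98, 25)]  |A|=48.6086
11. canonical 5-gon: [(22.98, 7.3182) (25.7266, 6.9872) (27.4811, 11.5) (23.3247, 25) (22.98, 25)]
12. shoelace: 48.6086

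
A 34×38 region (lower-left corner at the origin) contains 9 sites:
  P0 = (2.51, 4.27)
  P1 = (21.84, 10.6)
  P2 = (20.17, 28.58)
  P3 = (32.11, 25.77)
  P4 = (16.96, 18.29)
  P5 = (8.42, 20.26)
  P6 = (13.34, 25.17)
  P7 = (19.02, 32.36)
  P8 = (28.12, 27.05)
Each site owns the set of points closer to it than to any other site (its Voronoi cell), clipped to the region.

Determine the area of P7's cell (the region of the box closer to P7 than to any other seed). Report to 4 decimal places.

Area of P7's cell: 127.4857

1. box [0,34]×[0,38]: [(0, 0) (34, 0) (34, 38) (0, 38)]
2. ⊥bis P7·P0 via (10.765,18.315): [(0, 24.6422) (34, 4.6585) (34, 38) (0, 38)]  |A|=793.8879
3. ⊥bis P7·P1 via (20.43,21.48): [(0, 24.6422) (8.099, 19.882) (34, 23.2386) (34, 38) (0, 38)]  |A|=553.2667
4. ⊥bis P7·P2 via (19.595,30.47): [(0, 24.6422) (0.1498, 24.5541) (34, 34.8525) (34, 38) (0, 38)]  |A|=282.8525
5. ⊥bis P7·P3 via (25.565,29.065): [(0, 24.6422) (0.1498, 24.5541) (27.48, 32.8689) (30.0632, 38) (0, 38)]  |A|=262.4915
6. ⊥bis P7·P4 via (17.99,25.325): [(0, 27.9589) (7.6565, 26.8379) (27.48, 32.8689) (30.0632, 38) (0, 38)]  |A|=249.2925
7. ⊥bis P7·P5 via (13.72,26.31): [(11.7097, 28.071) (27.48, 32.8689) (30.0632, 38) (0.3758, 38)]  |A|=181.6454
8. ⊥bis P7·P6 via (16.18,28.765): [(15.5713, 29.2459) (27.48, 32.8689) (30.0632, 38) (4.4899, 38)]  |A|=137.8091
9. ⊥bis P7·P8 via (23.57,29.705): [(15.5713, 29.2459) (24.9707, 32.1055) (28.4103, 38) (4.4899, 38)]  |A|=127.4857
10. canonical 4-gon: [(15.5713, 29.2459) (24.9707, 32.1055) (28.4103, 38) (4.4899, 38)]
11. shoelace: 127.4857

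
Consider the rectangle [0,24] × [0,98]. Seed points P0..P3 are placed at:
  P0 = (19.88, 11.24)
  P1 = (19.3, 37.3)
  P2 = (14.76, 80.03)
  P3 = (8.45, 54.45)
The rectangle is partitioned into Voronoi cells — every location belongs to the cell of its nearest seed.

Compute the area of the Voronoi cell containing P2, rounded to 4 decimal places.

1. box [0,24]×[0,98]: [(0, 0) (24, 0) (24, 98) (0, 98)]
2. ⊥bis P2·P0 via (17.32,45.635): [(0, 44.3459) (24, 46.1322) (24, 98) (0, 98)]  |A|=1266.2631
3. ⊥bis P2·P1 via (17.03,58.665): [(0, 56.8556) (24, 59.4056) (24, 98) (0, 98)]  |A|=956.8663
4. ⊥bis P2·P3 via (11.605,67.24): [(0, 70.1027) (24, 64.1824) (24, 98) (0, 98)]  |A|=740.5785
5. canonical 4-gon: [(0, 70.1027) (24, 64.1824) (24, 98) (0, 98)]
6. shoelace: 740.5785

Area of P2's cell: 740.5785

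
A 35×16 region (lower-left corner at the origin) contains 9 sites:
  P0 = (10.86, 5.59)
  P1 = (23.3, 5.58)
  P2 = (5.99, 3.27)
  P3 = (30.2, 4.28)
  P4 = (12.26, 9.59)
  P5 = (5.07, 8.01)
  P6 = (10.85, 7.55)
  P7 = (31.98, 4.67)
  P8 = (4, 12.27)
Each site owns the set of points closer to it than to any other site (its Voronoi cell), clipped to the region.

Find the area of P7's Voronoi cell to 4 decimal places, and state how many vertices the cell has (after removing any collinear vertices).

Area of P7's cell: 74.8458 (5 vertices)

1. box [0,35]×[0,16]: [(0, 0) (35, 0) (35, 16) (0, 16)]
2. ⊥bis P7·P0 via (21.42,5.13): [(21.1965, 0) (35, 0) (35, 16) (21.8935, 16)]  |A|=215.2797
3. ⊥bis P7·P1 via (27.64,5.125): [(27.1027, 0) (35, 0) (35, 16) (28.7801, 16)]  |A|=112.9374
4. ⊥bis P7·P2 via (18.985,3.97): [(27.1027, 0) (35, 0) (35, 16) (28.7801, 16)]  |A|=112.9374
5. ⊥bis P7·P3 via (31.09,4.475): [(28.7105, 15.3355) (32.0705, 0) (35, 0) (35, 16) (28.7801, 16)]  |A|=74.8458
6. ⊥bis P7·P4 via (22.12,7.13): [(28.7105, 15.3355) (32.0705, 0) (35, 0) (35, 16) (28.7801, 16)]  |A|=74.8458
7. ⊥bis P7·P5 via (18.525,6.34): [(28.7105, 15.3355) (32.0705, 0) (35, 0) (35, 16) (28.7801, 16)]  |A|=74.8458
8. ⊥bis P7·P6 via (21.415,6.11): [(28.7105, 15.3355) (32.0705, 0) (35, 0) (35, 16) (28.7801, 16)]  |A|=74.8458
9. ⊥bis P7·P8 via (17.99,8.47): [(28.7105, 15.3355) (32.0705, 0) (35, 0) (35, 16) (28.7801, 16)]  |A|=74.8458
10. canonical 5-gon: [(28.7105, 15.3355) (32.0705, 0) (35, 0) (35, 16) (28.7801, 16)]
11. shoelace: 74.8458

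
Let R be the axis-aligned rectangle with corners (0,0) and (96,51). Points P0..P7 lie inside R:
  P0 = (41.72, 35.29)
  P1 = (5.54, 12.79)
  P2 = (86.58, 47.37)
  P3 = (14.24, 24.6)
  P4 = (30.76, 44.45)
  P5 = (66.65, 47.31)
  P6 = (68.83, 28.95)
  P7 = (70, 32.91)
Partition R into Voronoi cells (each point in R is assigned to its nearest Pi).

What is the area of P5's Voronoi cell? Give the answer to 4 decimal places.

1. box [0,96]×[0,51]: [(0, 0) (96, 0) (96, 51) (0, 51)]
2. ⊥bis P5·P0 via (54.185,41.3): [(74.0978, 0) (96, 0) (96, 51) (49.5081, 51)]  |A|=1744.0485
3. ⊥bis P5·P1 via (36.095,30.05): [(74.0978, 0) (96, 0) (96, 51) (49.5081, 51)]  |A|=1744.0485
4. ⊥bis P5·P2 via (76.615,47.34): [(74.0978, 0) (76.7575, 0) (76.604, 51) (49.5081, 51)]  |A|=758.7668
5. ⊥bis P5·P3 via (40.445,35.955): [(74.0978, 0) (76.7575, 0) (76.604, 51) (49.5081, 51)]  |A|=758.7668
6. ⊥bis P5·P4 via (48.705,45.88): [(74.0978, 0) (76.7575, 0) (76.604, 51) (49.5081, 51)]  |A|=758.7668
7. ⊥bis P5·P6 via (67.74,38.13): [(56.3646, 36.7793) (76.6395, 39.1867) (76.604, 51) (49.5081, 51)]  |A|=312.46
8. ⊥bis P5·P7 via (68.325,40.11): [(56.127, 37.2723) (76.6309, 42.0423) (76.604, 51) (49.5081, 51)]  |A|=277.8809
9. canonical 4-gon: [(56.127, 37.2723) (76.6309, 42.0423) (76.604, 51) (49.5081, 51)]
10. shoelace: 277.8809

Area of P5's cell: 277.8809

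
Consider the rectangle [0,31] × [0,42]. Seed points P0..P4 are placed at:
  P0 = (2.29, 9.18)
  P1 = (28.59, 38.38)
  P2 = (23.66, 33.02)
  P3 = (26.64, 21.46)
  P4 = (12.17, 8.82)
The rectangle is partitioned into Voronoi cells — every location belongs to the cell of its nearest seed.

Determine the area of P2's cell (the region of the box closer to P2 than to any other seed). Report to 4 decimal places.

1. box [0,31]×[0,42]: [(0, 0) (31, 0) (31, 42) (0, 42)]
2. ⊥bis P2·P0 via (12.975,21.1): [(0, 32.7307) (31, 4.9425) (31, 42) (0, 42)]  |A|=718.0651
3. ⊥bis P2·P1 via (26.125,35.7): [(0, 32.7307) (31, 4.9425) (31, 31.2161) (19.2755, 42) (0, 42)]  |A|=654.8472
4. ⊥bis P2·P3 via (25.15,27.24): [(0, 32.7307) (10.3745, 23.4311) (31, 28.748) (31, 31.2161) (19.2755, 42) (0, 42)]  |A|=409.3466
5. ⊥bis P2·P4 via (17.915,20.92): [(0, 32.7307) (7.8387, 25.7042) (11.8338, 23.8073) (31, 28.748) (31, 31.2161) (19.2755, 42) (0, 42)]  |A|=407.2109
6. canonical 7-gon: [(0, 32.7307) (7.8387, 25.7042) (11.8338, 23.8073) (31, 28.748) (31, 31.2161) (19.2755, 42) (0, 42)]
7. shoelace: 407.2109

Area of P2's cell: 407.2109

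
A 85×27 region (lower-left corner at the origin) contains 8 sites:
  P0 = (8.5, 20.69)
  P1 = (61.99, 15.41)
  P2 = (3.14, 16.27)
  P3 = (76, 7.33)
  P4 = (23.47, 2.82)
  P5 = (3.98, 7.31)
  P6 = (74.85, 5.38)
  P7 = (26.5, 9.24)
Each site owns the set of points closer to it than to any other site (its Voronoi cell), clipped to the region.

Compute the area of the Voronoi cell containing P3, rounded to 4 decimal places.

1. box [0,85]×[0,27]: [(0, 0) (85, 0) (85, 27) (0, 27)]
2. ⊥bis P3·P0 via (42.25,14.01): [(39.4771, 0) (85, 0) (85, 27) (44.8211, 27)]  |A|=1156.9754
3. ⊥bis P3·P1 via (68.995,11.37): [(62.4376, 0) (85, 0) (85, 27) (78.0093, 27)]  |A|=398.9672
4. ⊥bis P3·P2 via (39.57,11.8): [(62.4376, 0) (85, 0) (85, 27) (78.0093, 27)]  |A|=398.9672
5. ⊥bis P3·P4 via (49.735,5.075): [(62.4376, 0) (85, 0) (85, 27) (78.0093, 27)]  |A|=398.9672
6. ⊥bis P3·P5 via (39.99,7.32): [(62.4376, 0) (85, 0) (85, 27) (78.0093, 27)]  |A|=398.9672
7. ⊥bis P3·P6 via (75.425,6.355): [(68.4687, 10.4574) (85, 0.7082) (85, 27) (78.0093, 27)]  |A|=275.1408
8. ⊥bis P3·P7 via (51.25,8.285): [(68.4687, 10.4574) (85, 0.7082) (85, 27) (78.0093, 27)]  |A|=275.1408
9. canonical 4-gon: [(68.4687, 10.4574) (85, 0.7082) (85, 27) (78.0093, 27)]
10. shoelace: 275.1408

Area of P3's cell: 275.1408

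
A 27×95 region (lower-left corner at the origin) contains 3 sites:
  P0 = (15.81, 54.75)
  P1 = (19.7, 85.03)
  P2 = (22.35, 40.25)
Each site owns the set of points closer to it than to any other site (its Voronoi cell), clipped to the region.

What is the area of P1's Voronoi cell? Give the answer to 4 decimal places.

1. box [0,27]×[0,95]: [(0, 0) (27, 0) (27, 95) (0, 95)]
2. ⊥bis P1·P0 via (17.755,69.89): [(0, 72.1709) (27, 68.7023) (27, 95) (0, 95)]  |A|=663.211
3. ⊥bis P1·P2 via (21.025,62.64): [(0, 72.1709) (27, 68.7023) (27, 95) (0, 95)]  |A|=663.211
4. canonical 4-gon: [(0, 72.1709) (27, 68.7023) (27, 95) (0, 95)]
5. shoelace: 663.211

Area of P1's cell: 663.2110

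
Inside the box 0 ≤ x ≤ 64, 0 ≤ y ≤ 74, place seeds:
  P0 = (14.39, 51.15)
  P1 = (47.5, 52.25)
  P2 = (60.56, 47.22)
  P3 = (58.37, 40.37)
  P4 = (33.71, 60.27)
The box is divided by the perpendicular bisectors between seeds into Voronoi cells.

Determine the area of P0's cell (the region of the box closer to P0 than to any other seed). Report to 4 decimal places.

1. box [0,64]×[0,74]: [(0, 0) (64, 0) (64, 74) (0, 74)]
2. ⊥bis P0·P1 via (30.945,51.7): [(0, 0) (32.6626, 0) (30.2041, 74) (0, 74)]  |A|=2326.0695
3. ⊥bis P0·P2 via (37.475,49.185): [(0, 0) (32.6626, 0) (30.2041, 74) (0, 74)]  |A|=2326.0695
4. ⊥bis P0·P3 via (36.38,45.76): [(0, 0) (25.1637, 0) (31.7675, 26.9421) (30.2041, 74) (0, 74)]  |A|=2225.0513
5. ⊥bis P0·P4 via (24.05,55.71): [(0, 0) (25.1637, 0) (31.7675, 26.9421) (31.3237, 40.3012) (15.4162, 74) (0, 74)]  |A|=1975.884
6. canonical 6-gon: [(0, 0) (25.1637, 0) (31.7675, 26.9421) (31.3237, 40.3012) (15.4162, 74) (0, 74)]
7. shoelace: 1975.884

Area of P0's cell: 1975.8840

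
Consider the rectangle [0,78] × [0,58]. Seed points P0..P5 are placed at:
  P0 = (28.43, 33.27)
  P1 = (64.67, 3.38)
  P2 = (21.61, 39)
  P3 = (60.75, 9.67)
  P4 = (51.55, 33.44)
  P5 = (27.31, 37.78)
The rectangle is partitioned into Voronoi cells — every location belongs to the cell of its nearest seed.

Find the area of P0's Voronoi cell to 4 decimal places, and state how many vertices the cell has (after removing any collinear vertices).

1. box [0,78]×[0,58]: [(0, 0) (78, 0) (78, 58) (0, 58)]
2. ⊥bis P0·P1 via (46.55,18.325): [(0, 0) (31.4359, 0) (78, 56.4564) (78, 58) (0, 58)]  |A|=3209.5795
3. ⊥bis P0·P2 via (25.02,36.135): [(0, 6.3555) (0, 0) (31.4359, 0) (78, 56.4564) (78, 58) (43.3904, 58)]  |A|=2089.141
4. ⊥bis P0·P3 via (44.59,21.47): [(0, 6.3555) (0, 0) (28.9126, 0) (71.2641, 58) (43.3904, 58)]  |A|=1784.6882
5. ⊥bis P0·P4 via (39.99,33.355): [(39.8399, 53.774) (0, 6.3555) (0, 0) (28.9126, 0) (40.1224, 15.3516)]  |A|=1121.4966
6. ⊥bis P0·P5 via (27.87,35.525): [(39.952, 38.5254) (23.6209, 34.4698) (0, 6.3555) (0, 0) (28.9126, 0) (40.1224, 15.3516)]  |A|=996.7566
7. canonical 6-gon: [(39.952, 38.5254) (23.6209, 34.4698) (0, 6.3555) (0, 0) (28.9126, 0) (40.1224, 15.3516)]
8. shoelace: 996.7566

Area of P0's cell: 996.7566 (6 vertices)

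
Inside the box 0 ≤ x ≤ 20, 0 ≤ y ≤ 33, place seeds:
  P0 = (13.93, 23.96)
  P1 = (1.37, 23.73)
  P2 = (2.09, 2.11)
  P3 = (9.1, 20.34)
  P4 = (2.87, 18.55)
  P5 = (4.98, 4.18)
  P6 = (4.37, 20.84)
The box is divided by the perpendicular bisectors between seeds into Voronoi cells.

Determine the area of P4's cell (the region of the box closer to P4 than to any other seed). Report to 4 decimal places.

1. box [0,20]×[0,33]: [(0, 0) (20, 0) (20, 33) (0, 33)]
2. ⊥bis P4·P0 via (8.4,21.255): [(0, 0) (18.7969, 0) (2.6549, 33) (0, 33)]  |A|=353.955
3. ⊥bis P4·P1 via (2.12,21.14): [(0, 20.5261) (0, 0) (18.7969, 0) (7.6701, 22.7472)]  |A|=292.5067
4. ⊥bis P4·P2 via (2.48,10.33): [(0, 20.5261) (0, 10.4477) (14.0116, 9.7829) (7.6701, 22.7472)]  |A|=127.3686
5. ⊥bis P4·P3 via (5.985,19.445): [(5.2385, 22.043) (0, 20.5261) (0, 10.4477) (8.6886, 10.0354)]  |A|=77.8514
6. ⊥bis P4·P5 via (3.925,11.365): [(8.1292, 11.9823) (5.2385, 22.043) (0, 20.5261) (0, 10.7887)]  |A|=68.1228
7. ⊥bis P4·P6 via (3.62,19.695): [(8.1292, 11.9823) (6.4448, 17.8447) (1.6304, 20.9982) (0, 20.5261) (0, 10.7887)]  |A|=59.9186
8. canonical 5-gon: [(8.1292, 11.9823) (6.4448, 17.8447) (1.6304, 20.9982) (0, 20.5261) (0, 10.7887)]
9. shoelace: 59.9186

Area of P4's cell: 59.9186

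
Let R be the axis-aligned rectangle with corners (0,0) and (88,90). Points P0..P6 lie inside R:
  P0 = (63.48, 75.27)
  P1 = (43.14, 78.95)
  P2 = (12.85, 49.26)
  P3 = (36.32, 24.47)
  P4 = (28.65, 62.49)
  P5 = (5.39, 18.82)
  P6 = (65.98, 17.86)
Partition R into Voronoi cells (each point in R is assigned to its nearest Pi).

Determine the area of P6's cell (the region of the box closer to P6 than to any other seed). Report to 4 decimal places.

Area of P6's cell: 1704.3572

1. box [0,88]×[0,90]: [(0, 0) (88, 0) (88, 90) (0, 90)]
2. ⊥bis P6·P0 via (64.73,46.565): [(0, 43.7462) (0, 0) (88, 0) (88, 47.5783)]  |A|=4018.2809
3. ⊥bis P6·P1 via (54.56,48.405): [(47.6491, 45.8212) (0, 28.0064) (0, 0) (88, 0) (88, 47.5783)]  |A|=3643.2863
4. ⊥bis P6·P2 via (39.415,33.56): [(47.6491, 45.8212) (46.3813, 45.3472) (19.5809, 0) (88, 0) (88, 47.5783)]  |A|=2549.8303
5. ⊥bis P6·P3 via (51.15,21.165): [(56.733, 46.2168) (46.4332, 0) (88, 0) (88, 47.5783)]  |A|=1704.3572
6. ⊥bis P6·P4 via (47.315,40.175): [(56.733, 46.2168) (46.4332, 0) (88, 0) (88, 47.5783)]  |A|=1704.3572
7. ⊥bis P6·P5 via (35.685,18.34): [(56.733, 46.2168) (46.4332, 0) (88, 0) (88, 47.5783)]  |A|=1704.3572
8. canonical 4-gon: [(56.733, 46.2168) (46.4332, 0) (88, 0) (88, 47.5783)]
9. shoelace: 1704.3572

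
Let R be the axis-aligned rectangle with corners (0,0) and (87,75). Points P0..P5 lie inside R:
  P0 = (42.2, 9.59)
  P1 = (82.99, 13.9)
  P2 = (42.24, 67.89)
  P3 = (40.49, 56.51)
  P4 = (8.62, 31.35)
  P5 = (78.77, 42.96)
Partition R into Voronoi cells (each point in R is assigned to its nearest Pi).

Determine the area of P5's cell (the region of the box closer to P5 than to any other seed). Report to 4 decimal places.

Area of P5's cell: 1212.3870

1. box [0,87]×[0,75]: [(0, 0) (87, 0) (87, 75) (0, 75)]
2. ⊥bis P5·P0 via (60.485,26.275): [(84.4608, 0) (87, 0) (87, 75) (16.0236, 75)]  |A|=2756.8331
3. ⊥bis P5·P1 via (80.88,28.43): [(61.135, 25.5627) (87, 29.3187) (87, 75) (16.0236, 75)]  |A|=2345.2145
4. ⊥bis P5·P2 via (60.505,55.425): [(49.115, 38.7353) (61.135, 25.5627) (87, 29.3187) (87, 75) (73.864, 75)]  |A|=1296.4311
5. ⊥bis P5·P3 via (59.63,49.735): [(62.8716, 58.8927) (53.8858, 33.507) (61.135, 25.5627) (87, 29.3187) (87, 75) (73.864, 75)]  |A|=1212.387
6. ⊥bis P5·P4 via (43.695,37.155): [(62.8716, 58.8927) (53.8858, 33.507) (61.135, 25.5627) (87, 29.3187) (87, 75) (73.864, 75)]  |A|=1212.387
7. canonical 6-gon: [(62.8716, 58.8927) (53.8858, 33.507) (61.135, 25.5627) (87, 29.3187) (87, 75) (73.864, 75)]
8. shoelace: 1212.387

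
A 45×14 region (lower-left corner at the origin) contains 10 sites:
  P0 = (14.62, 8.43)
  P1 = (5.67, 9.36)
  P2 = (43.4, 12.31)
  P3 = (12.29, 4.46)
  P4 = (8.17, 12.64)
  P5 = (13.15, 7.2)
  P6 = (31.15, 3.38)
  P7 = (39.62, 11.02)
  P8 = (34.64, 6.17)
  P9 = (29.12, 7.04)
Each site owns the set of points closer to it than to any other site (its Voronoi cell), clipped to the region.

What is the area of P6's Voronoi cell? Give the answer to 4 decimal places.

1. box [0,45]×[0,14]: [(0, 0) (45, 0) (45, 14) (0, 14)]
2. ⊥bis P6·P0 via (22.885,5.905): [(21.081, 0) (45, 0) (45, 14) (25.3581, 14)]  |A|=304.9266
3. ⊥bis P6·P1 via (18.41,6.37): [(21.081, 0) (45, 0) (45, 14) (25.3581, 14)]  |A|=304.9266
4. ⊥bis P6·P2 via (37.275,7.845): [(21.081, 0) (42.9938, 0) (32.7881, 14) (25.3581, 14)]  |A|=205.4004
5. ⊥bis P6·P3 via (21.72,3.92): [(21.5911, 1.6699) (21.4955, 0) (42.9938, 0) (32.7881, 14) (25.3581, 14)]  |A|=205.0543
6. ⊥bis P6·P4 via (19.66,8.01): [(21.5911, 1.6699) (21.4955, 0) (42.9938, 0) (32.7881, 14) (25.3581, 14)]  |A|=205.0543
7. ⊥bis P6·P5 via (22.15,5.29): [(21.5911, 1.6699) (21.4955, 0) (42.9938, 0) (32.7881, 14) (25.3581, 14)]  |A|=205.0543
8. ⊥bis P6·P7 via (35.385,7.2): [(21.5911, 1.6699) (21.4955, 0) (41.8795, 0) (29.2514, 14) (25.3581, 14)]  |A|=172.4961
9. ⊥bis P6·P8 via (32.895,4.775): [(21.5911, 1.6699) (21.4955, 0) (36.7123, 0) (25.5203, 14) (25.3581, 14)]  |A|=110.2083
10. ⊥bis P6·P9 via (30.135,5.21): [(21.5203, 0.4319) (21.4955, 0) (36.7123, 0) (31.8062, 6.1369)]  |A|=48.8427
11. canonical 4-gon: [(21.5203, 0.4319) (21.4955, 0) (36.7123, 0) (31.8062, 6.1369)]
12. shoelace: 48.8427

Area of P6's cell: 48.8427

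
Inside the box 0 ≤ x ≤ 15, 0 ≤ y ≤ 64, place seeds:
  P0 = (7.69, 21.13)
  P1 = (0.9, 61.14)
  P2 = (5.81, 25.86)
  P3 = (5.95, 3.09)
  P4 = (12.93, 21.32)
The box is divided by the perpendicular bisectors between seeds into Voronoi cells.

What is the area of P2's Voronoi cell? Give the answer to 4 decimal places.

Area of P2's cell: 290.6464

1. box [0,15]×[0,64]: [(0, 0) (15, 0) (15, 64) (0, 64)]
2. ⊥bis P2·P0 via (6.75,23.495): [(0, 20.8121) (15, 26.7741) (15, 64) (0, 64)]  |A|=603.1035
3. ⊥bis P2·P1 via (3.355,43.5): [(0, 43.0331) (0, 20.8121) (15, 26.7741) (15, 45.1207)]  |A|=304.2566
4. ⊥bis P2·P3 via (5.88,14.475): [(0, 43.0331) (0, 20.8121) (15, 26.7741) (15, 45.1207)]  |A|=304.2566
5. ⊥bis P2·P4 via (9.37,23.59): [(0, 43.0331) (0, 20.8121) (10.1783, 24.8576) (15, 32.4194) (15, 45.1207)]  |A|=290.6464
6. canonical 5-gon: [(0, 43.0331) (0, 20.8121) (10.1783, 24.8576) (15, 32.4194) (15, 45.1207)]
7. shoelace: 290.6464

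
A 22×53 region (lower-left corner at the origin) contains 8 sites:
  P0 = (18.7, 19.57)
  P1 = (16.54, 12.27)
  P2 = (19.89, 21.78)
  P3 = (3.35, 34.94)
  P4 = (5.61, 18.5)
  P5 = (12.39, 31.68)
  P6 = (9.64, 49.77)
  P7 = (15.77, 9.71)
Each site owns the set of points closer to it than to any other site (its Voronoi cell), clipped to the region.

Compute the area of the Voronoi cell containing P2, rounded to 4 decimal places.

Area of P2's cell: 55.1006

1. box [0,22]×[0,53]: [(0, 0) (22, 0) (22, 53) (0, 53)]
2. ⊥bis P2·P0 via (19.295,20.675): [(0, 31.0646) (22, 19.2185) (22, 53) (0, 53)]  |A|=612.8862
3. ⊥bis P2·P1 via (18.215,17.025): [(0, 31.0646) (22, 19.2185) (22, 53) (0, 53)]  |A|=612.8862
4. ⊥bis P2·P3 via (11.62,28.36): [(9.6413, 25.8731) (22, 19.2185) (22, 41.406)]  |A|=137.1042
5. ⊥bis P2·P4 via (12.75,20.14): [(11.0318, 27.6207) (11.686, 24.7721) (22, 19.2185) (22, 41.406)]  |A|=134.5521
6. ⊥bis P2·P5 via (16.14,26.73): [(12.7789, 24.1837) (22, 19.2185) (22, 31.1694)]  |A|=55.1006
7. ⊥bis P2·P6 via (14.765,35.775): [(12.7789, 24.1837) (22, 19.2185) (22, 31.1694)]  |A|=55.1006
8. ⊥bis P2·P7 via (17.83,15.745): [(12.7789, 24.1837) (22, 19.2185) (22, 31.1694)]  |A|=55.1006
9. canonical 3-gon: [(12.7789, 24.1837) (22, 19.2185) (22, 31.1694)]
10. shoelace: 55.1006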